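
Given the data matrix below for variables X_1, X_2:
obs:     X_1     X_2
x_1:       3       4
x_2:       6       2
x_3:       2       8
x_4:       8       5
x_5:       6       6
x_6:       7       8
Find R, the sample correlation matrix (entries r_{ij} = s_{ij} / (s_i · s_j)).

Step 1 — column means:
  mean(X_1) = (3 + 6 + 2 + 8 + 6 + 7) / 6 = 32/6 = 5.3333
  mean(X_2) = (4 + 2 + 8 + 5 + 6 + 8) / 6 = 33/6 = 5.5

Step 2 — sample variances and covariances s[i,j] = (1/(n-1)) · Σ_k (x_{k,i} - mean_i) · (x_{k,j} - mean_j), with n-1 = 5:
  s[X_1,X_1] = ((-2.3333)·(-2.3333) + (0.6667)·(0.6667) + (-3.3333)·(-3.3333) + (2.6667)·(2.6667) + (0.6667)·(0.6667) + (1.6667)·(1.6667)) / 5 = 27.3333/5 = 5.4667
  s[X_1,X_2] = ((-2.3333)·(-1.5) + (0.6667)·(-3.5) + (-3.3333)·(2.5) + (2.6667)·(-0.5) + (0.6667)·(0.5) + (1.6667)·(2.5)) / 5 = -4/5 = -0.8
  s[X_2,X_2] = ((-1.5)·(-1.5) + (-3.5)·(-3.5) + (2.5)·(2.5) + (-0.5)·(-0.5) + (0.5)·(0.5) + (2.5)·(2.5)) / 5 = 27.5/5 = 5.5
  Sample standard deviations s_i = √(s[i,i]):
  s(X_1) = √(5.4667) = 2.3381
  s(X_2) = √(5.5) = 2.3452

Step 3 — r_{ij} = s_{ij} / (s_i · s_j):
  r[X_1,X_1] = 1 (diagonal).
  r[X_1,X_2] = -0.8 / (2.3381 · 2.3452) = -0.8 / 5.4833 = -0.1459
  r[X_2,X_2] = 1 (diagonal).

R is symmetric with unit diagonal. Assembling:

R = [[1, -0.1459],
 [-0.1459, 1]]


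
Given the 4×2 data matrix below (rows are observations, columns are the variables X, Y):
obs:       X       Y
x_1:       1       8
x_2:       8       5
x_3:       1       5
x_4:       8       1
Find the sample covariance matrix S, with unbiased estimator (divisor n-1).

Step 1 — column means:
  mean(X) = (1 + 8 + 1 + 8) / 4 = 18/4 = 4.5
  mean(Y) = (8 + 5 + 5 + 1) / 4 = 19/4 = 4.75

Step 2 — sample covariance S[i,j] = (1/(n-1)) · Σ_k (x_{k,i} - mean_i) · (x_{k,j} - mean_j), with n-1 = 3.
  S[X,X] = ((-3.5)·(-3.5) + (3.5)·(3.5) + (-3.5)·(-3.5) + (3.5)·(3.5)) / 3 = 49/3 = 16.3333
  S[X,Y] = ((-3.5)·(3.25) + (3.5)·(0.25) + (-3.5)·(0.25) + (3.5)·(-3.75)) / 3 = -24.5/3 = -8.1667
  S[Y,Y] = ((3.25)·(3.25) + (0.25)·(0.25) + (0.25)·(0.25) + (-3.75)·(-3.75)) / 3 = 24.75/3 = 8.25

S is symmetric (S[j,i] = S[i,j]). Assembling:

S = [[16.3333, -8.1667],
 [-8.1667, 8.25]]


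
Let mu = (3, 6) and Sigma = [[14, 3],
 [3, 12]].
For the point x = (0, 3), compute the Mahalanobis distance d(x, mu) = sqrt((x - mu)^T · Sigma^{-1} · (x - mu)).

Step 1 — centre the observation: (x - mu) = (-3, -3).

Step 2 — invert Sigma. det(Sigma) = 14·12 - (3)² = 159.
  Sigma^{-1} = (1/det) · [[d, -b], [-b, a]] = [[0.0755, -0.0189],
 [-0.0189, 0.0881]].

Step 3 — form the quadratic (x - mu)^T · Sigma^{-1} · (x - mu):
  Sigma^{-1} · (x - mu) = (-0.1698, -0.2075).
  (x - mu)^T · [Sigma^{-1} · (x - mu)] = (-3)·(-0.1698) + (-3)·(-0.2075) = 1.1321.

Step 4 — take square root: d = √(1.1321) ≈ 1.064.

d(x, mu) = √(1.1321) ≈ 1.064


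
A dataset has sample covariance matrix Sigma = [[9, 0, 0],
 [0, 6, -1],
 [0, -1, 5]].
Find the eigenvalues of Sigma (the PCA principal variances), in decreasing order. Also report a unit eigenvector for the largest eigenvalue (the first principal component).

Step 1 — characteristic polynomial p(λ) = det(λI - Sigma) = λ³ - tr·λ² + c_1·λ - det, where tr = trace, c_1 = sum of the principal 2×2 minors, det = det(Sigma):
  tr = 9 + 6 + 5 = 20,
  c_1 = (9·6 - (0)²) + (9·5 - (0)²) + (6·5 - (-1)²) = 54 + 45 + 29 = 128,
  det = 9·(6·5 - (-1)²) - (0)·((0)·5 - (-1)·(0)) + (0)·((0)·(-1) - 6·(0)) = 9·(29) - (0)·(0) + (0)·(0) = 261.
  So p(λ) = λ³ - 20λ² + 128λ - 261.
Step 2 — look for an integer root (rational root theorem: any rational root is an integer divisor of 261). Testing λ = 9:
  p(9) = 729 - 1620 + 1152 - 261 = 0  ✓
  Dividing out (λ - 9): p(λ) = (λ - 9)(λ² - 11λ + 29).
Step 3 — remaining eigenvalues from the quadratic λ² - 11λ + 29 = 0:
  Δ = 11² - 4·29 = 121 - 116 = 5,  λ = (11 ± √5)/2 = (11 ± 2.2361)/2 ≈ 6.618 or 4.382.
  Sorted: λ_1 = 9,  λ_2 = 6.618,  λ_3 = 4.382  (check: sum = 20 = tr ✓).

Step 4 — unit eigenvector for λ_1 = 9: v spans the null space of (Sigma - λ_1 I), whose rows are
  r_1 = (0, 0, 0),  r_2 = (0, -3, -1),  r_3 = (0, -1, -4).
  v is orthogonal to every row, so take v ∝ r_2 × r_3 = ((-3)·(-4) - (-1)·(-1), (-1)·(0) - (0)·(-4), (0)·(-1) - (-3)·(0)) = (11, 0, 0).
  Rescale (divide by 11): u = (1, 0, 0).
  ||u|| = √((1)² + (0)² + (0)²) = √(1) = 1,  v_1 = u/||u|| ≈ (1, 0, 0) (||v_1|| = 1).

λ_1 = 9,  λ_2 = 6.618,  λ_3 = 4.382;  v_1 ≈ (1, 0, 0)


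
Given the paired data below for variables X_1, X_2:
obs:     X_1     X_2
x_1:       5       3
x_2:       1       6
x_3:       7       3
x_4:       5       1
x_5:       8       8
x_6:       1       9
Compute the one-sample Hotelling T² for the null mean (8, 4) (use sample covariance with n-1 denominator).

Step 1 — sample mean vector:
  mean(X_1) = (5 + 1 + 7 + 5 + 8 + 1) / 6 = 27/6 = 4.5
  mean(X_2) = (3 + 6 + 3 + 1 + 8 + 9) / 6 = 30/6 = 5
  x̄ = (4.5, 5),  deviation x̄ - mu_0 = (4.5, 5) - (8, 4) = (-3.5, 1).

Step 2 — sample covariance matrix, S[i,j] = (1/(n-1)) · Σ_k (x_{k,i} - mean_i) · (x_{k,j} - mean_j), divisor n-1 = 5:
  S[X_1,X_1] = ((0.5)·(0.5) + (-3.5)·(-3.5) + (2.5)·(2.5) + (0.5)·(0.5) + (3.5)·(3.5) + (-3.5)·(-3.5)) / 5 = 43.5/5 = 8.7
  S[X_1,X_2] = ((0.5)·(-2) + (-3.5)·(1) + (2.5)·(-2) + (0.5)·(-4) + (3.5)·(3) + (-3.5)·(4)) / 5 = -15/5 = -3
  S[X_2,X_2] = ((-2)·(-2) + (1)·(1) + (-2)·(-2) + (-4)·(-4) + (3)·(3) + (4)·(4)) / 5 = 50/5 = 10
  S = [[8.7, -3],
 [-3, 10]].

Step 3 — invert S. det(S) = 8.7·10 - (-3)² = 78.
  S^{-1} = (1/det) · [[d, -b], [-b, a]] = [[0.1282, 0.0385],
 [0.0385, 0.1115]].

Step 4 — quadratic form (x̄ - mu_0)^T · S^{-1} · (x̄ - mu_0):
  S^{-1} · (x̄ - mu_0) = (-0.4103, -0.0231),
  (x̄ - mu_0)^T · [...] = (-3.5)·(-0.4103) + (1)·(-0.0231) = 1.4128.

Step 5 — scale by n: T² = 6 · 1.4128 = 8.4769.

T² ≈ 8.4769


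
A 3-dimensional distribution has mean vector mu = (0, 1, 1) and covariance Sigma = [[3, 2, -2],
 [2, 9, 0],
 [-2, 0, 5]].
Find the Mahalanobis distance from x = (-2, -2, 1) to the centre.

Step 1 — centre the observation: (x - mu) = (-2, -3, 0).

Step 2 — invert Sigma (cofactor / det for 3×3, or solve directly):
  Sigma^{-1} = [[0.5696, -0.1266, 0.2278],
 [-0.1266, 0.1392, -0.0506],
 [0.2278, -0.0506, 0.2911]].

Step 3 — form the quadratic (x - mu)^T · Sigma^{-1} · (x - mu):
  Sigma^{-1} · (x - mu) = (-0.7595, -0.1646, -0.3038).
  (x - mu)^T · [Sigma^{-1} · (x - mu)] = (-2)·(-0.7595) + (-3)·(-0.1646) + (0)·(-0.3038) = 2.0127.

Step 4 — take square root: d = √(2.0127) ≈ 1.4187.

d(x, mu) = √(2.0127) ≈ 1.4187


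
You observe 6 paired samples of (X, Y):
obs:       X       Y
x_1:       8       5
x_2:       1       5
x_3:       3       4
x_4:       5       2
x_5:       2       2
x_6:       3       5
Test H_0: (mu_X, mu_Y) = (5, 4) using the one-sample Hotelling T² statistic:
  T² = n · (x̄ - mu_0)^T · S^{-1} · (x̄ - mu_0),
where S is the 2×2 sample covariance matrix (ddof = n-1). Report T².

Step 1 — sample mean vector:
  mean(X) = (8 + 1 + 3 + 5 + 2 + 3) / 6 = 22/6 = 3.6667
  mean(Y) = (5 + 5 + 4 + 2 + 2 + 5) / 6 = 23/6 = 3.8333
  x̄ = (3.6667, 3.8333),  deviation x̄ - mu_0 = (3.6667, 3.8333) - (5, 4) = (-1.3333, -0.1667).

Step 2 — sample covariance matrix, S[i,j] = (1/(n-1)) · Σ_k (x_{k,i} - mean_i) · (x_{k,j} - mean_j), divisor n-1 = 5:
  S[X,X] = ((4.3333)·(4.3333) + (-2.6667)·(-2.6667) + (-0.6667)·(-0.6667) + (1.3333)·(1.3333) + (-1.6667)·(-1.6667) + (-0.6667)·(-0.6667)) / 5 = 31.3333/5 = 6.2667
  S[X,Y] = ((4.3333)·(1.1667) + (-2.6667)·(1.1667) + (-0.6667)·(0.1667) + (1.3333)·(-1.8333) + (-1.6667)·(-1.8333) + (-0.6667)·(1.1667)) / 5 = 1.6667/5 = 0.3333
  S[Y,Y] = ((1.1667)·(1.1667) + (1.1667)·(1.1667) + (0.1667)·(0.1667) + (-1.8333)·(-1.8333) + (-1.8333)·(-1.8333) + (1.1667)·(1.1667)) / 5 = 10.8333/5 = 2.1667
  S = [[6.2667, 0.3333],
 [0.3333, 2.1667]].

Step 3 — invert S. det(S) = 6.2667·2.1667 - (0.3333)² = 13.4667.
  S^{-1} = (1/det) · [[d, -b], [-b, a]] = [[0.1609, -0.0248],
 [-0.0248, 0.4653]].

Step 4 — quadratic form (x̄ - mu_0)^T · S^{-1} · (x̄ - mu_0):
  S^{-1} · (x̄ - mu_0) = (-0.2104, -0.0446),
  (x̄ - mu_0)^T · [...] = (-1.3333)·(-0.2104) + (-0.1667)·(-0.0446) = 0.288.

Step 5 — scale by n: T² = 6 · 0.288 = 1.7277.

T² ≈ 1.7277


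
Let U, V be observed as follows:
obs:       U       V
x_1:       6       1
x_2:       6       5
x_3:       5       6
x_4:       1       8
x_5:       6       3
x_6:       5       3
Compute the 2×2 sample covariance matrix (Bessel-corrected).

Step 1 — column means:
  mean(U) = (6 + 6 + 5 + 1 + 6 + 5) / 6 = 29/6 = 4.8333
  mean(V) = (1 + 5 + 6 + 8 + 3 + 3) / 6 = 26/6 = 4.3333

Step 2 — sample covariance S[i,j] = (1/(n-1)) · Σ_k (x_{k,i} - mean_i) · (x_{k,j} - mean_j), with n-1 = 5.
  S[U,U] = ((1.1667)·(1.1667) + (1.1667)·(1.1667) + (0.1667)·(0.1667) + (-3.8333)·(-3.8333) + (1.1667)·(1.1667) + (0.1667)·(0.1667)) / 5 = 18.8333/5 = 3.7667
  S[U,V] = ((1.1667)·(-3.3333) + (1.1667)·(0.6667) + (0.1667)·(1.6667) + (-3.8333)·(3.6667) + (1.1667)·(-1.3333) + (0.1667)·(-1.3333)) / 5 = -18.6667/5 = -3.7333
  S[V,V] = ((-3.3333)·(-3.3333) + (0.6667)·(0.6667) + (1.6667)·(1.6667) + (3.6667)·(3.6667) + (-1.3333)·(-1.3333) + (-1.3333)·(-1.3333)) / 5 = 31.3333/5 = 6.2667

S is symmetric (S[j,i] = S[i,j]). Assembling:

S = [[3.7667, -3.7333],
 [-3.7333, 6.2667]]


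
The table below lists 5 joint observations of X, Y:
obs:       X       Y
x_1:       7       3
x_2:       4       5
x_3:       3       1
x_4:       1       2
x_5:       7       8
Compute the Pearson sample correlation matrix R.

Step 1 — column means:
  mean(X) = (7 + 4 + 3 + 1 + 7) / 5 = 22/5 = 4.4
  mean(Y) = (3 + 5 + 1 + 2 + 8) / 5 = 19/5 = 3.8

Step 2 — sample variances and covariances s[i,j] = (1/(n-1)) · Σ_k (x_{k,i} - mean_i) · (x_{k,j} - mean_j), with n-1 = 4:
  s[X,X] = ((2.6)·(2.6) + (-0.4)·(-0.4) + (-1.4)·(-1.4) + (-3.4)·(-3.4) + (2.6)·(2.6)) / 4 = 27.2/4 = 6.8
  s[X,Y] = ((2.6)·(-0.8) + (-0.4)·(1.2) + (-1.4)·(-2.8) + (-3.4)·(-1.8) + (2.6)·(4.2)) / 4 = 18.4/4 = 4.6
  s[Y,Y] = ((-0.8)·(-0.8) + (1.2)·(1.2) + (-2.8)·(-2.8) + (-1.8)·(-1.8) + (4.2)·(4.2)) / 4 = 30.8/4 = 7.7
  Sample standard deviations s_i = √(s[i,i]):
  s(X) = √(6.8) = 2.6077
  s(Y) = √(7.7) = 2.7749

Step 3 — r_{ij} = s_{ij} / (s_i · s_j):
  r[X,X] = 1 (diagonal).
  r[X,Y] = 4.6 / (2.6077 · 2.7749) = 4.6 / 7.236 = 0.6357
  r[Y,Y] = 1 (diagonal).

R is symmetric with unit diagonal. Assembling:

R = [[1, 0.6357],
 [0.6357, 1]]


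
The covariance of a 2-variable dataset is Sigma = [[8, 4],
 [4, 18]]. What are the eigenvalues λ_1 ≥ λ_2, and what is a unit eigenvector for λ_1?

Step 1 — characteristic polynomial of 2×2 Sigma:
  det(Sigma - λI) = λ² - trace · λ + det = 0.
  trace = 8 + 18 = 26, det = 8·18 - (4)² = 128.
Step 2 — discriminant:
  Δ = trace² - 4·det = 676 - 512 = 164.
Step 3 — eigenvalues:
  λ = (trace ± √Δ)/2 = (26 ± 12.8062)/2,
  λ_1 = 19.4031,  λ_2 = 6.5969.

Step 4 — unit eigenvector for λ_1: solve (Sigma - λ_1 I)v = 0. First row:
  (8 - 19.4031)·v_x + (4)·v_y = 0, i.e. (-11.4031)·v_x + (4)·v_y = 0,
  so v ∝ (b, λ_1 - a) = (4, 11.4031) = u.
  ||u|| = √((4)² + (11.4031)²) = √(146.0312) ≈ 12.0843,
  v_1 = u/||u|| ≈ (0.331, 0.9436) (||v_1|| = 1).

λ_1 = 19.4031,  λ_2 = 6.5969;  v_1 ≈ (0.331, 0.9436)


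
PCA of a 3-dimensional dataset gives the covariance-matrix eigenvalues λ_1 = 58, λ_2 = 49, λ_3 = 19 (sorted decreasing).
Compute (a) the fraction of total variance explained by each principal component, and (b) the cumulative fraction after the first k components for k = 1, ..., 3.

Step 1 — total variance = trace(Sigma) = Σ λ_i = 58 + 49 + 19 = 126.

Step 2 — fraction explained by component i = λ_i / Σ λ:
  PC1: 58/126 = 0.4603
  PC2: 49/126 = 0.3889
  PC3: 19/126 = 0.1508

Step 3 — cumulative fraction after k components = (λ_1 + ... + λ_k) / Σ λ:
  k = 1: 58/126 = 0.4603
  k = 2: (58 + 49)/126 = 107/126 = 0.8492
  k = 3: (58 + 49 + 19)/126 = 126/126 = 1

Summary (fraction, with percent):

explained: PC1 0.4603 (46.03%), PC2 0.3889 (38.89%), PC3 0.1508 (15.08%);  cumulative: 0.4603, 0.8492, 1


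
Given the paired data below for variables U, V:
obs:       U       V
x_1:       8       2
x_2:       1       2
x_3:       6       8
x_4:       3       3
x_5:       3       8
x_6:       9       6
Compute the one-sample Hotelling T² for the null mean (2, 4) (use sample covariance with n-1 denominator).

Step 1 — sample mean vector:
  mean(U) = (8 + 1 + 6 + 3 + 3 + 9) / 6 = 30/6 = 5
  mean(V) = (2 + 2 + 8 + 3 + 8 + 6) / 6 = 29/6 = 4.8333
  x̄ = (5, 4.8333),  deviation x̄ - mu_0 = (5, 4.8333) - (2, 4) = (3, 0.8333).

Step 2 — sample covariance matrix, S[i,j] = (1/(n-1)) · Σ_k (x_{k,i} - mean_i) · (x_{k,j} - mean_j), divisor n-1 = 5:
  S[U,U] = ((3)·(3) + (-4)·(-4) + (1)·(1) + (-2)·(-2) + (-2)·(-2) + (4)·(4)) / 5 = 50/5 = 10
  S[U,V] = ((3)·(-2.8333) + (-4)·(-2.8333) + (1)·(3.1667) + (-2)·(-1.8333) + (-2)·(3.1667) + (4)·(1.1667)) / 5 = 8/5 = 1.6
  S[V,V] = ((-2.8333)·(-2.8333) + (-2.8333)·(-2.8333) + (3.1667)·(3.1667) + (-1.8333)·(-1.8333) + (3.1667)·(3.1667) + (1.1667)·(1.1667)) / 5 = 40.8333/5 = 8.1667
  S = [[10, 1.6],
 [1.6, 8.1667]].

Step 3 — invert S. det(S) = 10·8.1667 - (1.6)² = 79.1067.
  S^{-1} = (1/det) · [[d, -b], [-b, a]] = [[0.1032, -0.0202],
 [-0.0202, 0.1264]].

Step 4 — quadratic form (x̄ - mu_0)^T · S^{-1} · (x̄ - mu_0):
  S^{-1} · (x̄ - mu_0) = (0.2929, 0.0447),
  (x̄ - mu_0)^T · [...] = (3)·(0.2929) + (0.8333)·(0.0447) = 0.9158.

Step 5 — scale by n: T² = 6 · 0.9158 = 5.4947.

T² ≈ 5.4947


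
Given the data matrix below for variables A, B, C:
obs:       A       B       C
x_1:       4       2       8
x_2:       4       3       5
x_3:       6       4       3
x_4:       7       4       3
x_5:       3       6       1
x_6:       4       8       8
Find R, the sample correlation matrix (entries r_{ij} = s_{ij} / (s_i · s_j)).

Step 1 — column means:
  mean(A) = (4 + 4 + 6 + 7 + 3 + 4) / 6 = 28/6 = 4.6667
  mean(B) = (2 + 3 + 4 + 4 + 6 + 8) / 6 = 27/6 = 4.5
  mean(C) = (8 + 5 + 3 + 3 + 1 + 8) / 6 = 28/6 = 4.6667

Step 2 — sample variances and covariances s[i,j] = (1/(n-1)) · Σ_k (x_{k,i} - mean_i) · (x_{k,j} - mean_j), with n-1 = 5:
  s[A,A] = ((-0.6667)·(-0.6667) + (-0.6667)·(-0.6667) + (1.3333)·(1.3333) + (2.3333)·(2.3333) + (-1.6667)·(-1.6667) + (-0.6667)·(-0.6667)) / 5 = 11.3333/5 = 2.2667
  s[A,B] = ((-0.6667)·(-2.5) + (-0.6667)·(-1.5) + (1.3333)·(-0.5) + (2.3333)·(-0.5) + (-1.6667)·(1.5) + (-0.6667)·(3.5)) / 5 = -4/5 = -0.8
  s[A,C] = ((-0.6667)·(3.3333) + (-0.6667)·(0.3333) + (1.3333)·(-1.6667) + (2.3333)·(-1.6667) + (-1.6667)·(-3.6667) + (-0.6667)·(3.3333)) / 5 = -4.6667/5 = -0.9333
  s[B,B] = ((-2.5)·(-2.5) + (-1.5)·(-1.5) + (-0.5)·(-0.5) + (-0.5)·(-0.5) + (1.5)·(1.5) + (3.5)·(3.5)) / 5 = 23.5/5 = 4.7
  s[B,C] = ((-2.5)·(3.3333) + (-1.5)·(0.3333) + (-0.5)·(-1.6667) + (-0.5)·(-1.6667) + (1.5)·(-3.6667) + (3.5)·(3.3333)) / 5 = -1/5 = -0.2
  s[C,C] = ((3.3333)·(3.3333) + (0.3333)·(0.3333) + (-1.6667)·(-1.6667) + (-1.6667)·(-1.6667) + (-3.6667)·(-3.6667) + (3.3333)·(3.3333)) / 5 = 41.3333/5 = 8.2667
  Sample standard deviations s_i = √(s[i,i]):
  s(A) = √(2.2667) = 1.5055
  s(B) = √(4.7) = 2.1679
  s(C) = √(8.2667) = 2.8752

Step 3 — r_{ij} = s_{ij} / (s_i · s_j):
  r[A,A] = 1 (diagonal).
  r[A,B] = -0.8 / (1.5055 · 2.1679) = -0.8 / 3.2639 = -0.2451
  r[A,C] = -0.9333 / (1.5055 · 2.8752) = -0.9333 / 4.3287 = -0.2156
  r[B,B] = 1 (diagonal).
  r[B,C] = -0.2 / (2.1679 · 2.8752) = -0.2 / 6.2332 = -0.0321
  r[C,C] = 1 (diagonal).

R is symmetric with unit diagonal. Assembling:

R = [[1, -0.2451, -0.2156],
 [-0.2451, 1, -0.0321],
 [-0.2156, -0.0321, 1]]


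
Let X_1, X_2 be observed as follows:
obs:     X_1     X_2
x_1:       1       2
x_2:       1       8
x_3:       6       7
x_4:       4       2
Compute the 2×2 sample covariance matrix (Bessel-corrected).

Step 1 — column means:
  mean(X_1) = (1 + 1 + 6 + 4) / 4 = 12/4 = 3
  mean(X_2) = (2 + 8 + 7 + 2) / 4 = 19/4 = 4.75

Step 2 — sample covariance S[i,j] = (1/(n-1)) · Σ_k (x_{k,i} - mean_i) · (x_{k,j} - mean_j), with n-1 = 3.
  S[X_1,X_1] = ((-2)·(-2) + (-2)·(-2) + (3)·(3) + (1)·(1)) / 3 = 18/3 = 6
  S[X_1,X_2] = ((-2)·(-2.75) + (-2)·(3.25) + (3)·(2.25) + (1)·(-2.75)) / 3 = 3/3 = 1
  S[X_2,X_2] = ((-2.75)·(-2.75) + (3.25)·(3.25) + (2.25)·(2.25) + (-2.75)·(-2.75)) / 3 = 30.75/3 = 10.25

S is symmetric (S[j,i] = S[i,j]). Assembling:

S = [[6, 1],
 [1, 10.25]]


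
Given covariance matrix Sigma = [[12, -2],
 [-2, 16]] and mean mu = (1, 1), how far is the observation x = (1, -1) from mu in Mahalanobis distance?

Step 1 — centre the observation: (x - mu) = (0, -2).

Step 2 — invert Sigma. det(Sigma) = 12·16 - (-2)² = 188.
  Sigma^{-1} = (1/det) · [[d, -b], [-b, a]] = [[0.0851, 0.0106],
 [0.0106, 0.0638]].

Step 3 — form the quadratic (x - mu)^T · Sigma^{-1} · (x - mu):
  Sigma^{-1} · (x - mu) = (-0.0213, -0.1277).
  (x - mu)^T · [Sigma^{-1} · (x - mu)] = (0)·(-0.0213) + (-2)·(-0.1277) = 0.2553.

Step 4 — take square root: d = √(0.2553) ≈ 0.5053.

d(x, mu) = √(0.2553) ≈ 0.5053


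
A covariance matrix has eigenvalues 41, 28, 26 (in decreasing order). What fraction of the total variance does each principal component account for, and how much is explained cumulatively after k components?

Step 1 — total variance = trace(Sigma) = Σ λ_i = 41 + 28 + 26 = 95.

Step 2 — fraction explained by component i = λ_i / Σ λ:
  PC1: 41/95 = 0.4316
  PC2: 28/95 = 0.2947
  PC3: 26/95 = 0.2737

Step 3 — cumulative fraction after k components = (λ_1 + ... + λ_k) / Σ λ:
  k = 1: 41/95 = 0.4316
  k = 2: (41 + 28)/95 = 69/95 = 0.7263
  k = 3: (41 + 28 + 26)/95 = 95/95 = 1

Summary (fraction, with percent):

explained: PC1 0.4316 (43.16%), PC2 0.2947 (29.47%), PC3 0.2737 (27.37%);  cumulative: 0.4316, 0.7263, 1


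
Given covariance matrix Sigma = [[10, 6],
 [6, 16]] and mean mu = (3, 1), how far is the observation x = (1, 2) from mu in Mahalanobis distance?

Step 1 — centre the observation: (x - mu) = (-2, 1).

Step 2 — invert Sigma. det(Sigma) = 10·16 - (6)² = 124.
  Sigma^{-1} = (1/det) · [[d, -b], [-b, a]] = [[0.129, -0.0484],
 [-0.0484, 0.0806]].

Step 3 — form the quadratic (x - mu)^T · Sigma^{-1} · (x - mu):
  Sigma^{-1} · (x - mu) = (-0.3065, 0.1774).
  (x - mu)^T · [Sigma^{-1} · (x - mu)] = (-2)·(-0.3065) + (1)·(0.1774) = 0.7903.

Step 4 — take square root: d = √(0.7903) ≈ 0.889.

d(x, mu) = √(0.7903) ≈ 0.889


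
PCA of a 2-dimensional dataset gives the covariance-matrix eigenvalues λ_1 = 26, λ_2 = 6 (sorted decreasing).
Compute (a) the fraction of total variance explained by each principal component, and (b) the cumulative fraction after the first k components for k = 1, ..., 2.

Step 1 — total variance = trace(Sigma) = Σ λ_i = 26 + 6 = 32.

Step 2 — fraction explained by component i = λ_i / Σ λ:
  PC1: 26/32 = 0.8125
  PC2: 6/32 = 0.1875

Step 3 — cumulative fraction after k components = (λ_1 + ... + λ_k) / Σ λ:
  k = 1: 26/32 = 0.8125
  k = 2: (26 + 6)/32 = 32/32 = 1

Summary (fraction, with percent):

explained: PC1 0.8125 (81.25%), PC2 0.1875 (18.75%);  cumulative: 0.8125, 1


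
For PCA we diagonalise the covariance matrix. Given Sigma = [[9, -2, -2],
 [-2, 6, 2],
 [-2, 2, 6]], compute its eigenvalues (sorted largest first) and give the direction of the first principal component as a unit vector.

Step 1 — characteristic polynomial p(λ) = det(λI - Sigma) = λ³ - tr·λ² + c_1·λ - det, where tr = trace, c_1 = sum of the principal 2×2 minors, det = det(Sigma):
  tr = 9 + 6 + 6 = 21,
  c_1 = (9·6 - (-2)²) + (9·6 - (-2)²) + (6·6 - (2)²) = 50 + 50 + 32 = 132,
  det = 9·(6·6 - (2)²) - (-2)·((-2)·6 - (2)·(-2)) + (-2)·((-2)·(2) - 6·(-2)) = 9·(32) - (-2)·(-8) + (-2)·(8) = 256.
  So p(λ) = λ³ - 21λ² + 132λ - 256.
Step 2 — look for an integer root (rational root theorem: any rational root is an integer divisor of 256). Testing λ = 4:
  p(4) = 64 - 336 + 528 - 256 = 0  ✓
  Dividing out (λ - 4): p(λ) = (λ - 4)(λ² - 17λ + 64).
Step 3 — remaining eigenvalues from the quadratic λ² - 17λ + 64 = 0:
  Δ = 17² - 4·64 = 289 - 256 = 33,  λ = (17 ± √33)/2 = (17 ± 5.7446)/2 ≈ 11.3723 or 5.6277.
  Sorted: λ_1 = 11.3723,  λ_2 = 5.6277,  λ_3 = 4  (check: sum = 21 = tr ✓).

Step 4 — unit eigenvector for λ_1 ≈ 11.3723: v spans the null space of (Sigma - λ_1 I), whose rows are
  r_1 = (-2.3723, -2, -2),  r_2 = (-2, -5.3723, 2),  r_3 = (-2, 2, -5.3723).
  v is orthogonal to every row, so take v ∝ r_1 × r_2 = ((-2)·(2) - (-2)·(-5.3723), (-2)·(-2) - (-2.3723)·(2), (-2.3723)·(-5.3723) - (-2)·(-2)) ≈ (-14.7446, 8.7446, 8.7446).
  Rescale (multiply by -1 so the first nonzero entry is positive): u = (14.7446, -8.7446, -8.7446).
  ||u|| = √((14.7446)² + (-8.7446)² + (-8.7446)²) = √(370.3369) ≈ 19.2441,  v_1 = u/||u|| ≈ (0.7662, -0.4544, -0.4544) (||v_1|| = 1).

λ_1 = 11.3723,  λ_2 = 5.6277,  λ_3 = 4;  v_1 ≈ (0.7662, -0.4544, -0.4544)


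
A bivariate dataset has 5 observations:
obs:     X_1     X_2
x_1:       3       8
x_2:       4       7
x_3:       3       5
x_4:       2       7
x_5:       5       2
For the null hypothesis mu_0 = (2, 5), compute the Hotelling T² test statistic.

Step 1 — sample mean vector:
  mean(X_1) = (3 + 4 + 3 + 2 + 5) / 5 = 17/5 = 3.4
  mean(X_2) = (8 + 7 + 5 + 7 + 2) / 5 = 29/5 = 5.8
  x̄ = (3.4, 5.8),  deviation x̄ - mu_0 = (3.4, 5.8) - (2, 5) = (1.4, 0.8).

Step 2 — sample covariance matrix, S[i,j] = (1/(n-1)) · Σ_k (x_{k,i} - mean_i) · (x_{k,j} - mean_j), divisor n-1 = 4:
  S[X_1,X_1] = ((-0.4)·(-0.4) + (0.6)·(0.6) + (-0.4)·(-0.4) + (-1.4)·(-1.4) + (1.6)·(1.6)) / 4 = 5.2/4 = 1.3
  S[X_1,X_2] = ((-0.4)·(2.2) + (0.6)·(1.2) + (-0.4)·(-0.8) + (-1.4)·(1.2) + (1.6)·(-3.8)) / 4 = -7.6/4 = -1.9
  S[X_2,X_2] = ((2.2)·(2.2) + (1.2)·(1.2) + (-0.8)·(-0.8) + (1.2)·(1.2) + (-3.8)·(-3.8)) / 4 = 22.8/4 = 5.7
  S = [[1.3, -1.9],
 [-1.9, 5.7]].

Step 3 — invert S. det(S) = 1.3·5.7 - (-1.9)² = 3.8.
  S^{-1} = (1/det) · [[d, -b], [-b, a]] = [[1.5, 0.5],
 [0.5, 0.3421]].

Step 4 — quadratic form (x̄ - mu_0)^T · S^{-1} · (x̄ - mu_0):
  S^{-1} · (x̄ - mu_0) = (2.5, 0.9737),
  (x̄ - mu_0)^T · [...] = (1.4)·(2.5) + (0.8)·(0.9737) = 4.2789.

Step 5 — scale by n: T² = 5 · 4.2789 = 21.3947.

T² ≈ 21.3947


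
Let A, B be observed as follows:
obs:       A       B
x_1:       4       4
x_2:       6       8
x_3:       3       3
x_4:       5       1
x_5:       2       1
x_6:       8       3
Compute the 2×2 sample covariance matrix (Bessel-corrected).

Step 1 — column means:
  mean(A) = (4 + 6 + 3 + 5 + 2 + 8) / 6 = 28/6 = 4.6667
  mean(B) = (4 + 8 + 3 + 1 + 1 + 3) / 6 = 20/6 = 3.3333

Step 2 — sample covariance S[i,j] = (1/(n-1)) · Σ_k (x_{k,i} - mean_i) · (x_{k,j} - mean_j), with n-1 = 5.
  S[A,A] = ((-0.6667)·(-0.6667) + (1.3333)·(1.3333) + (-1.6667)·(-1.6667) + (0.3333)·(0.3333) + (-2.6667)·(-2.6667) + (3.3333)·(3.3333)) / 5 = 23.3333/5 = 4.6667
  S[A,B] = ((-0.6667)·(0.6667) + (1.3333)·(4.6667) + (-1.6667)·(-0.3333) + (0.3333)·(-2.3333) + (-2.6667)·(-2.3333) + (3.3333)·(-0.3333)) / 5 = 10.6667/5 = 2.1333
  S[B,B] = ((0.6667)·(0.6667) + (4.6667)·(4.6667) + (-0.3333)·(-0.3333) + (-2.3333)·(-2.3333) + (-2.3333)·(-2.3333) + (-0.3333)·(-0.3333)) / 5 = 33.3333/5 = 6.6667

S is symmetric (S[j,i] = S[i,j]). Assembling:

S = [[4.6667, 2.1333],
 [2.1333, 6.6667]]


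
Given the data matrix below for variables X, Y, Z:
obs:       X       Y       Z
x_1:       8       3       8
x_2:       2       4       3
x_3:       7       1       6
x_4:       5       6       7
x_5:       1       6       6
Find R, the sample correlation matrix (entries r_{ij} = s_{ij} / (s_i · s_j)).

Step 1 — column means:
  mean(X) = (8 + 2 + 7 + 5 + 1) / 5 = 23/5 = 4.6
  mean(Y) = (3 + 4 + 1 + 6 + 6) / 5 = 20/5 = 4
  mean(Z) = (8 + 3 + 6 + 7 + 6) / 5 = 30/5 = 6

Step 2 — sample variances and covariances s[i,j] = (1/(n-1)) · Σ_k (x_{k,i} - mean_i) · (x_{k,j} - mean_j), with n-1 = 4:
  s[X,X] = ((3.4)·(3.4) + (-2.6)·(-2.6) + (2.4)·(2.4) + (0.4)·(0.4) + (-3.6)·(-3.6)) / 4 = 37.2/4 = 9.3
  s[X,Y] = ((3.4)·(-1) + (-2.6)·(0) + (2.4)·(-3) + (0.4)·(2) + (-3.6)·(2)) / 4 = -17/4 = -4.25
  s[X,Z] = ((3.4)·(2) + (-2.6)·(-3) + (2.4)·(0) + (0.4)·(1) + (-3.6)·(0)) / 4 = 15/4 = 3.75
  s[Y,Y] = ((-1)·(-1) + (0)·(0) + (-3)·(-3) + (2)·(2) + (2)·(2)) / 4 = 18/4 = 4.5
  s[Y,Z] = ((-1)·(2) + (0)·(-3) + (-3)·(0) + (2)·(1) + (2)·(0)) / 4 = 0/4 = 0
  s[Z,Z] = ((2)·(2) + (-3)·(-3) + (0)·(0) + (1)·(1) + (0)·(0)) / 4 = 14/4 = 3.5
  Sample standard deviations s_i = √(s[i,i]):
  s(X) = √(9.3) = 3.0496
  s(Y) = √(4.5) = 2.1213
  s(Z) = √(3.5) = 1.8708

Step 3 — r_{ij} = s_{ij} / (s_i · s_j):
  r[X,X] = 1 (diagonal).
  r[X,Y] = -4.25 / (3.0496 · 2.1213) = -4.25 / 6.4692 = -0.657
  r[X,Z] = 3.75 / (3.0496 · 1.8708) = 3.75 / 5.7053 = 0.6573
  r[Y,Y] = 1 (diagonal).
  r[Y,Z] = 0 / (2.1213 · 1.8708) = 0 / 3.9686 = 0
  r[Z,Z] = 1 (diagonal).

R is symmetric with unit diagonal. Assembling:

R = [[1, -0.657, 0.6573],
 [-0.657, 1, 0],
 [0.6573, 0, 1]]


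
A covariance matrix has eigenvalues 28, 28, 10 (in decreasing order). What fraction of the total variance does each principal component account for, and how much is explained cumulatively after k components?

Step 1 — total variance = trace(Sigma) = Σ λ_i = 28 + 28 + 10 = 66.

Step 2 — fraction explained by component i = λ_i / Σ λ:
  PC1: 28/66 = 0.4242
  PC2: 28/66 = 0.4242
  PC3: 10/66 = 0.1515

Step 3 — cumulative fraction after k components = (λ_1 + ... + λ_k) / Σ λ:
  k = 1: 28/66 = 0.4242
  k = 2: (28 + 28)/66 = 56/66 = 0.8485
  k = 3: (28 + 28 + 10)/66 = 66/66 = 1

Summary (fraction, with percent):

explained: PC1 0.4242 (42.42%), PC2 0.4242 (42.42%), PC3 0.1515 (15.15%);  cumulative: 0.4242, 0.8485, 1


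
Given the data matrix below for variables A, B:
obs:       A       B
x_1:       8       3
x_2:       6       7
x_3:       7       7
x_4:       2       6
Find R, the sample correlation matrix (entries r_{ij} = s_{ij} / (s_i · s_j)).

Step 1 — column means:
  mean(A) = (8 + 6 + 7 + 2) / 4 = 23/4 = 5.75
  mean(B) = (3 + 7 + 7 + 6) / 4 = 23/4 = 5.75

Step 2 — sample variances and covariances s[i,j] = (1/(n-1)) · Σ_k (x_{k,i} - mean_i) · (x_{k,j} - mean_j), with n-1 = 3:
  s[A,A] = ((2.25)·(2.25) + (0.25)·(0.25) + (1.25)·(1.25) + (-3.75)·(-3.75)) / 3 = 20.75/3 = 6.9167
  s[A,B] = ((2.25)·(-2.75) + (0.25)·(1.25) + (1.25)·(1.25) + (-3.75)·(0.25)) / 3 = -5.25/3 = -1.75
  s[B,B] = ((-2.75)·(-2.75) + (1.25)·(1.25) + (1.25)·(1.25) + (0.25)·(0.25)) / 3 = 10.75/3 = 3.5833
  Sample standard deviations s_i = √(s[i,i]):
  s(A) = √(6.9167) = 2.63
  s(B) = √(3.5833) = 1.893

Step 3 — r_{ij} = s_{ij} / (s_i · s_j):
  r[A,A] = 1 (diagonal).
  r[A,B] = -1.75 / (2.63 · 1.893) = -1.75 / 4.9784 = -0.3515
  r[B,B] = 1 (diagonal).

R is symmetric with unit diagonal. Assembling:

R = [[1, -0.3515],
 [-0.3515, 1]]


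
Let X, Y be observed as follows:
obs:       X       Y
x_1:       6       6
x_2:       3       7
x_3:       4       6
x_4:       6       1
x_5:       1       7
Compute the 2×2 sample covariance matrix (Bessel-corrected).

Step 1 — column means:
  mean(X) = (6 + 3 + 4 + 6 + 1) / 5 = 20/5 = 4
  mean(Y) = (6 + 7 + 6 + 1 + 7) / 5 = 27/5 = 5.4

Step 2 — sample covariance S[i,j] = (1/(n-1)) · Σ_k (x_{k,i} - mean_i) · (x_{k,j} - mean_j), with n-1 = 4.
  S[X,X] = ((2)·(2) + (-1)·(-1) + (0)·(0) + (2)·(2) + (-3)·(-3)) / 4 = 18/4 = 4.5
  S[X,Y] = ((2)·(0.6) + (-1)·(1.6) + (0)·(0.6) + (2)·(-4.4) + (-3)·(1.6)) / 4 = -14/4 = -3.5
  S[Y,Y] = ((0.6)·(0.6) + (1.6)·(1.6) + (0.6)·(0.6) + (-4.4)·(-4.4) + (1.6)·(1.6)) / 4 = 25.2/4 = 6.3

S is symmetric (S[j,i] = S[i,j]). Assembling:

S = [[4.5, -3.5],
 [-3.5, 6.3]]


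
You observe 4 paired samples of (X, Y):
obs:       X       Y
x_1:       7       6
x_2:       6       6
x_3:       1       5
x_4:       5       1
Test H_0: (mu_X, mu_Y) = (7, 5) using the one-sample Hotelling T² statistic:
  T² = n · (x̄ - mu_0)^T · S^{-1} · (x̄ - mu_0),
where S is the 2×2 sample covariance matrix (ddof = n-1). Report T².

Step 1 — sample mean vector:
  mean(X) = (7 + 6 + 1 + 5) / 4 = 19/4 = 4.75
  mean(Y) = (6 + 6 + 5 + 1) / 4 = 18/4 = 4.5
  x̄ = (4.75, 4.5),  deviation x̄ - mu_0 = (4.75, 4.5) - (7, 5) = (-2.25, -0.5).

Step 2 — sample covariance matrix, S[i,j] = (1/(n-1)) · Σ_k (x_{k,i} - mean_i) · (x_{k,j} - mean_j), divisor n-1 = 3:
  S[X,X] = ((2.25)·(2.25) + (1.25)·(1.25) + (-3.75)·(-3.75) + (0.25)·(0.25)) / 3 = 20.75/3 = 6.9167
  S[X,Y] = ((2.25)·(1.5) + (1.25)·(1.5) + (-3.75)·(0.5) + (0.25)·(-3.5)) / 3 = 2.5/3 = 0.8333
  S[Y,Y] = ((1.5)·(1.5) + (1.5)·(1.5) + (0.5)·(0.5) + (-3.5)·(-3.5)) / 3 = 17/3 = 5.6667
  S = [[6.9167, 0.8333],
 [0.8333, 5.6667]].

Step 3 — invert S. det(S) = 6.9167·5.6667 - (0.8333)² = 38.5.
  S^{-1} = (1/det) · [[d, -b], [-b, a]] = [[0.1472, -0.0216],
 [-0.0216, 0.1797]].

Step 4 — quadratic form (x̄ - mu_0)^T · S^{-1} · (x̄ - mu_0):
  S^{-1} · (x̄ - mu_0) = (-0.3203, -0.0411),
  (x̄ - mu_0)^T · [...] = (-2.25)·(-0.3203) + (-0.5)·(-0.0411) = 0.7413.

Step 5 — scale by n: T² = 4 · 0.7413 = 2.9654.

T² ≈ 2.9654


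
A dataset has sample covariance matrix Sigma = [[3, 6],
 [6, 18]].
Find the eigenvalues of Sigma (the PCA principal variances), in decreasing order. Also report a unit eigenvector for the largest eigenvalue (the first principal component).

Step 1 — characteristic polynomial of 2×2 Sigma:
  det(Sigma - λI) = λ² - trace · λ + det = 0.
  trace = 3 + 18 = 21, det = 3·18 - (6)² = 18.
Step 2 — discriminant:
  Δ = trace² - 4·det = 441 - 72 = 369.
Step 3 — eigenvalues:
  λ = (trace ± √Δ)/2 = (21 ± 19.2094)/2,
  λ_1 = 20.1047,  λ_2 = 0.8953.

Step 4 — unit eigenvector for λ_1: solve (Sigma - λ_1 I)v = 0. First row:
  (3 - 20.1047)·v_x + (6)·v_y = 0, i.e. (-17.1047)·v_x + (6)·v_y = 0,
  so v ∝ (b, λ_1 - a) = (6, 17.1047) = u.
  ||u|| = √((6)² + (17.1047)²) = √(328.5703) ≈ 18.1265,
  v_1 = u/||u|| ≈ (0.331, 0.9436) (||v_1|| = 1).

λ_1 = 20.1047,  λ_2 = 0.8953;  v_1 ≈ (0.331, 0.9436)


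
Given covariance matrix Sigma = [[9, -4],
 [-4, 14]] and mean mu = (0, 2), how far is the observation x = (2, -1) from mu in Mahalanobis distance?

Step 1 — centre the observation: (x - mu) = (2, -3).

Step 2 — invert Sigma. det(Sigma) = 9·14 - (-4)² = 110.
  Sigma^{-1} = (1/det) · [[d, -b], [-b, a]] = [[0.1273, 0.0364],
 [0.0364, 0.0818]].

Step 3 — form the quadratic (x - mu)^T · Sigma^{-1} · (x - mu):
  Sigma^{-1} · (x - mu) = (0.1455, -0.1727).
  (x - mu)^T · [Sigma^{-1} · (x - mu)] = (2)·(0.1455) + (-3)·(-0.1727) = 0.8091.

Step 4 — take square root: d = √(0.8091) ≈ 0.8995.

d(x, mu) = √(0.8091) ≈ 0.8995


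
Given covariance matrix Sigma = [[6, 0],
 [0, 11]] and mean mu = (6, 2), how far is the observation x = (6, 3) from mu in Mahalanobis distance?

Step 1 — centre the observation: (x - mu) = (0, 1).

Step 2 — invert Sigma. det(Sigma) = 6·11 - (0)² = 66.
  Sigma^{-1} = (1/det) · [[d, -b], [-b, a]] = [[0.1667, 0],
 [0, 0.0909]].

Step 3 — form the quadratic (x - mu)^T · Sigma^{-1} · (x - mu):
  Sigma^{-1} · (x - mu) = (0, 0.0909).
  (x - mu)^T · [Sigma^{-1} · (x - mu)] = (0)·(0) + (1)·(0.0909) = 0.0909.

Step 4 — take square root: d = √(0.0909) ≈ 0.3015.

d(x, mu) = √(0.0909) ≈ 0.3015


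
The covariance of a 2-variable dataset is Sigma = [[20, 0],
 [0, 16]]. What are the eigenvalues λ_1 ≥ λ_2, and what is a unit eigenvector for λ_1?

Step 1 — characteristic polynomial of 2×2 Sigma:
  det(Sigma - λI) = λ² - trace · λ + det = 0.
  trace = 20 + 16 = 36, det = 20·16 - (0)² = 320.
Step 2 — discriminant:
  Δ = trace² - 4·det = 1296 - 1280 = 16.
Step 3 — eigenvalues:
  λ = (trace ± √Δ)/2 = (36 ± 4)/2,
  λ_1 = 20,  λ_2 = 16.

Step 4 — unit eigenvector for λ_1: Sigma is diagonal, so its eigenvectors are the coordinate axes. λ_1 = 20 is the diagonal entry on the first coordinate axis, hence
  v_1 = (1, 0) (||v_1|| = 1).

λ_1 = 20,  λ_2 = 16;  v_1 ≈ (1, 0)


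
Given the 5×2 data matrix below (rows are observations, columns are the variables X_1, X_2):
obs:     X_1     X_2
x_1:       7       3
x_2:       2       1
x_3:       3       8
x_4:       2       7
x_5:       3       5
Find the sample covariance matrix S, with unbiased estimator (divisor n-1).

Step 1 — column means:
  mean(X_1) = (7 + 2 + 3 + 2 + 3) / 5 = 17/5 = 3.4
  mean(X_2) = (3 + 1 + 8 + 7 + 5) / 5 = 24/5 = 4.8

Step 2 — sample covariance S[i,j] = (1/(n-1)) · Σ_k (x_{k,i} - mean_i) · (x_{k,j} - mean_j), with n-1 = 4.
  S[X_1,X_1] = ((3.6)·(3.6) + (-1.4)·(-1.4) + (-0.4)·(-0.4) + (-1.4)·(-1.4) + (-0.4)·(-0.4)) / 4 = 17.2/4 = 4.3
  S[X_1,X_2] = ((3.6)·(-1.8) + (-1.4)·(-3.8) + (-0.4)·(3.2) + (-1.4)·(2.2) + (-0.4)·(0.2)) / 4 = -5.6/4 = -1.4
  S[X_2,X_2] = ((-1.8)·(-1.8) + (-3.8)·(-3.8) + (3.2)·(3.2) + (2.2)·(2.2) + (0.2)·(0.2)) / 4 = 32.8/4 = 8.2

S is symmetric (S[j,i] = S[i,j]). Assembling:

S = [[4.3, -1.4],
 [-1.4, 8.2]]


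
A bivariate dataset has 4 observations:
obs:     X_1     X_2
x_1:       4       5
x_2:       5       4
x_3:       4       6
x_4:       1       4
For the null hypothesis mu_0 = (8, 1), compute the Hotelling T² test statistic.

Step 1 — sample mean vector:
  mean(X_1) = (4 + 5 + 4 + 1) / 4 = 14/4 = 3.5
  mean(X_2) = (5 + 4 + 6 + 4) / 4 = 19/4 = 4.75
  x̄ = (3.5, 4.75),  deviation x̄ - mu_0 = (3.5, 4.75) - (8, 1) = (-4.5, 3.75).

Step 2 — sample covariance matrix, S[i,j] = (1/(n-1)) · Σ_k (x_{k,i} - mean_i) · (x_{k,j} - mean_j), divisor n-1 = 3:
  S[X_1,X_1] = ((0.5)·(0.5) + (1.5)·(1.5) + (0.5)·(0.5) + (-2.5)·(-2.5)) / 3 = 9/3 = 3
  S[X_1,X_2] = ((0.5)·(0.25) + (1.5)·(-0.75) + (0.5)·(1.25) + (-2.5)·(-0.75)) / 3 = 1.5/3 = 0.5
  S[X_2,X_2] = ((0.25)·(0.25) + (-0.75)·(-0.75) + (1.25)·(1.25) + (-0.75)·(-0.75)) / 3 = 2.75/3 = 0.9167
  S = [[3, 0.5],
 [0.5, 0.9167]].

Step 3 — invert S. det(S) = 3·0.9167 - (0.5)² = 2.5.
  S^{-1} = (1/det) · [[d, -b], [-b, a]] = [[0.3667, -0.2],
 [-0.2, 1.2]].

Step 4 — quadratic form (x̄ - mu_0)^T · S^{-1} · (x̄ - mu_0):
  S^{-1} · (x̄ - mu_0) = (-2.4, 5.4),
  (x̄ - mu_0)^T · [...] = (-4.5)·(-2.4) + (3.75)·(5.4) = 31.05.

Step 5 — scale by n: T² = 4 · 31.05 = 124.2.

T² ≈ 124.2


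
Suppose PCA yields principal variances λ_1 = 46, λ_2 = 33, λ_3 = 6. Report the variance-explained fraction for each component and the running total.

Step 1 — total variance = trace(Sigma) = Σ λ_i = 46 + 33 + 6 = 85.

Step 2 — fraction explained by component i = λ_i / Σ λ:
  PC1: 46/85 = 0.5412
  PC2: 33/85 = 0.3882
  PC3: 6/85 = 0.0706

Step 3 — cumulative fraction after k components = (λ_1 + ... + λ_k) / Σ λ:
  k = 1: 46/85 = 0.5412
  k = 2: (46 + 33)/85 = 79/85 = 0.9294
  k = 3: (46 + 33 + 6)/85 = 85/85 = 1

Summary (fraction, with percent):

explained: PC1 0.5412 (54.12%), PC2 0.3882 (38.82%), PC3 0.0706 (7.06%);  cumulative: 0.5412, 0.9294, 1


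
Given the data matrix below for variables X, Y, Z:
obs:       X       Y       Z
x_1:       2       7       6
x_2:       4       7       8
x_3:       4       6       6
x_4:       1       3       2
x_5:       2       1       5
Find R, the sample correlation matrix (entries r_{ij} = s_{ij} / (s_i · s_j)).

Step 1 — column means:
  mean(X) = (2 + 4 + 4 + 1 + 2) / 5 = 13/5 = 2.6
  mean(Y) = (7 + 7 + 6 + 3 + 1) / 5 = 24/5 = 4.8
  mean(Z) = (6 + 8 + 6 + 2 + 5) / 5 = 27/5 = 5.4

Step 2 — sample variances and covariances s[i,j] = (1/(n-1)) · Σ_k (x_{k,i} - mean_i) · (x_{k,j} - mean_j), with n-1 = 4:
  s[X,X] = ((-0.6)·(-0.6) + (1.4)·(1.4) + (1.4)·(1.4) + (-1.6)·(-1.6) + (-0.6)·(-0.6)) / 4 = 7.2/4 = 1.8
  s[X,Y] = ((-0.6)·(2.2) + (1.4)·(2.2) + (1.4)·(1.2) + (-1.6)·(-1.8) + (-0.6)·(-3.8)) / 4 = 8.6/4 = 2.15
  s[X,Z] = ((-0.6)·(0.6) + (1.4)·(2.6) + (1.4)·(0.6) + (-1.6)·(-3.4) + (-0.6)·(-0.4)) / 4 = 9.8/4 = 2.45
  s[Y,Y] = ((2.2)·(2.2) + (2.2)·(2.2) + (1.2)·(1.2) + (-1.8)·(-1.8) + (-3.8)·(-3.8)) / 4 = 28.8/4 = 7.2
  s[Y,Z] = ((2.2)·(0.6) + (2.2)·(2.6) + (1.2)·(0.6) + (-1.8)·(-3.4) + (-3.8)·(-0.4)) / 4 = 15.4/4 = 3.85
  s[Z,Z] = ((0.6)·(0.6) + (2.6)·(2.6) + (0.6)·(0.6) + (-3.4)·(-3.4) + (-0.4)·(-0.4)) / 4 = 19.2/4 = 4.8
  Sample standard deviations s_i = √(s[i,i]):
  s(X) = √(1.8) = 1.3416
  s(Y) = √(7.2) = 2.6833
  s(Z) = √(4.8) = 2.1909

Step 3 — r_{ij} = s_{ij} / (s_i · s_j):
  r[X,X] = 1 (diagonal).
  r[X,Y] = 2.15 / (1.3416 · 2.6833) = 2.15 / 3.6 = 0.5972
  r[X,Z] = 2.45 / (1.3416 · 2.1909) = 2.45 / 2.9394 = 0.8335
  r[Y,Y] = 1 (diagonal).
  r[Y,Z] = 3.85 / (2.6833 · 2.1909) = 3.85 / 5.8788 = 0.6549
  r[Z,Z] = 1 (diagonal).

R is symmetric with unit diagonal. Assembling:

R = [[1, 0.5972, 0.8335],
 [0.5972, 1, 0.6549],
 [0.8335, 0.6549, 1]]


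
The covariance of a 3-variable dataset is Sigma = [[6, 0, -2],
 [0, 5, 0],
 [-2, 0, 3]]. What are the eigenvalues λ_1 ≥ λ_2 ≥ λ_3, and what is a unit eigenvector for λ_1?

Step 1 — characteristic polynomial p(λ) = det(λI - Sigma) = λ³ - tr·λ² + c_1·λ - det, where tr = trace, c_1 = sum of the principal 2×2 minors, det = det(Sigma):
  tr = 6 + 5 + 3 = 14,
  c_1 = (6·5 - (0)²) + (6·3 - (-2)²) + (5·3 - (0)²) = 30 + 14 + 15 = 59,
  det = 6·(5·3 - (0)²) - (0)·((0)·3 - (0)·(-2)) + (-2)·((0)·(0) - 5·(-2)) = 6·(15) - (0)·(0) + (-2)·(10) = 70.
  So p(λ) = λ³ - 14λ² + 59λ - 70.
Step 2 — look for an integer root (rational root theorem: any rational root is an integer divisor of 70). Testing λ = 2:
  p(2) = 8 - 56 + 118 - 70 = 0  ✓
  Dividing out (λ - 2): p(λ) = (λ - 2)(λ² - 12λ + 35).
Step 3 — remaining eigenvalues from the quadratic λ² - 12λ + 35 = 0:
  Δ = 12² - 4·35 = 144 - 140 = 4,  λ = (12 ± √4)/2 = (12 ± 2)/2 = 7 or 5.
  Sorted: λ_1 = 7,  λ_2 = 5,  λ_3 = 2  (check: sum = 14 = tr ✓).

Step 4 — unit eigenvector for λ_1 = 7: v spans the null space of (Sigma - λ_1 I), whose rows are
  r_1 = (-1, 0, -2),  r_2 = (0, -2, 0),  r_3 = (-2, 0, -4).
  v is orthogonal to every row, so take v ∝ r_1 × r_2 = ((0)·(0) - (-2)·(-2), (-2)·(0) - (-1)·(0), (-1)·(-2) - (0)·(0)) = (-4, 0, 2).
  Rescale (divide by 2; multiply by -1 so the first nonzero entry is positive): u = (2, 0, -1).
  ||u|| = √((2)² + (0)² + (-1)²) = √(5) ≈ 2.2361,  v_1 = u/||u|| ≈ (0.8944, 0, -0.4472) (||v_1|| = 1).

λ_1 = 7,  λ_2 = 5,  λ_3 = 2;  v_1 ≈ (0.8944, 0, -0.4472)


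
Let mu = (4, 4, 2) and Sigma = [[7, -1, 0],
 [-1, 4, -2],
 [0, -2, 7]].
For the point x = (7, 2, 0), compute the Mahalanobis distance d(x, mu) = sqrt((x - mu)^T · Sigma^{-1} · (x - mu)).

Step 1 — centre the observation: (x - mu) = (3, -2, -2).

Step 2 — invert Sigma (cofactor / det for 3×3, or solve directly):
  Sigma^{-1} = [[0.1491, 0.0435, 0.0124],
 [0.0435, 0.3043, 0.087],
 [0.0124, 0.087, 0.1677]].

Step 3 — form the quadratic (x - mu)^T · Sigma^{-1} · (x - mu):
  Sigma^{-1} · (x - mu) = (0.3354, -0.6522, -0.472).
  (x - mu)^T · [Sigma^{-1} · (x - mu)] = (3)·(0.3354) + (-2)·(-0.6522) + (-2)·(-0.472) = 3.2547.

Step 4 — take square root: d = √(3.2547) ≈ 1.8041.

d(x, mu) = √(3.2547) ≈ 1.8041


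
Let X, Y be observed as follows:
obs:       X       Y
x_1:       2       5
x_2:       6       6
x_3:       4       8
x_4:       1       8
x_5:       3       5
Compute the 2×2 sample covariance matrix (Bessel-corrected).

Step 1 — column means:
  mean(X) = (2 + 6 + 4 + 1 + 3) / 5 = 16/5 = 3.2
  mean(Y) = (5 + 6 + 8 + 8 + 5) / 5 = 32/5 = 6.4

Step 2 — sample covariance S[i,j] = (1/(n-1)) · Σ_k (x_{k,i} - mean_i) · (x_{k,j} - mean_j), with n-1 = 4.
  S[X,X] = ((-1.2)·(-1.2) + (2.8)·(2.8) + (0.8)·(0.8) + (-2.2)·(-2.2) + (-0.2)·(-0.2)) / 4 = 14.8/4 = 3.7
  S[X,Y] = ((-1.2)·(-1.4) + (2.8)·(-0.4) + (0.8)·(1.6) + (-2.2)·(1.6) + (-0.2)·(-1.4)) / 4 = -1.4/4 = -0.35
  S[Y,Y] = ((-1.4)·(-1.4) + (-0.4)·(-0.4) + (1.6)·(1.6) + (1.6)·(1.6) + (-1.4)·(-1.4)) / 4 = 9.2/4 = 2.3

S is symmetric (S[j,i] = S[i,j]). Assembling:

S = [[3.7, -0.35],
 [-0.35, 2.3]]
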